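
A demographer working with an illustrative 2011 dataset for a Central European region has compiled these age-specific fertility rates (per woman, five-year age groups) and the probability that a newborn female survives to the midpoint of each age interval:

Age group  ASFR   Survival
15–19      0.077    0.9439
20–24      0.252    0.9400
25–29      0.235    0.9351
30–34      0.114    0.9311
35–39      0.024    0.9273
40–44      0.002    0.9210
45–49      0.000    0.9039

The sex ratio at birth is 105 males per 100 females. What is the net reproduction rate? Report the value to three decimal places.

Proportion female at birth = 100 / (100 + 105) = 0.48780.
Each age group contributes 5 × ASFR × survival:
  15–19: 5 × 0.077 × 0.9439 = 0.36340
  20–24: 5 × 0.252 × 0.9400 = 1.18440
  25–29: 5 × 0.235 × 0.9351 = 1.09874
  30–34: 5 × 0.114 × 0.9311 = 0.53073
  35–39: 5 × 0.024 × 0.9273 = 0.11128
  40–44: 5 × 0.002 × 0.9210 = 0.00921
  45–49: 5 × 0.000 × 0.9039 = 0.00000
Sum = 3.29776
NRR = 0.48780 × 3.29776 = 1.60865
NRR > 1, so each generation more than replaces itself.

1.609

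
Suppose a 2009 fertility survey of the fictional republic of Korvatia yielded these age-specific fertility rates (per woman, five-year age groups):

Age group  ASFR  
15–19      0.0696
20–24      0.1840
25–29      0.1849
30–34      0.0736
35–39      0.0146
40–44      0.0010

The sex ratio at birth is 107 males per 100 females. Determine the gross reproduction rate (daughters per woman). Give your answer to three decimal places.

1.275

Proportion female at birth = 100 / (100 + 107) = 0.48309.
Sum of ASFRs = 0.0696 + 0.1840 + 0.1849 + 0.0736 + 0.0146 + 0.0010 = 0.5277
TFR = 5 × 0.5277 = 2.6385
GRR = 0.48309 × 2.6385 = 1.27463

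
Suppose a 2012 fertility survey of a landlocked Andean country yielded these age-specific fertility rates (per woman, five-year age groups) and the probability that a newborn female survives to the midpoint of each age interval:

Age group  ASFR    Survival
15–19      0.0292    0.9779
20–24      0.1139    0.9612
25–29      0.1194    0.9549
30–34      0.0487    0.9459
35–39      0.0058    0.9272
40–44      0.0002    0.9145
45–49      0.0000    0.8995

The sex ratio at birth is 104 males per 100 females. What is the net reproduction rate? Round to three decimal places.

Proportion female at birth = 100 / (100 + 104) = 0.49020.
Survival-weighted fertility by age (5·fₓ·Sₓ):
  15–19: 5 × 0.0292 × 0.9779 = 0.14277
  20–24: 5 × 0.1139 × 0.9612 = 0.54740
  25–29: 5 × 0.1194 × 0.9549 = 0.57008
  30–34: 5 × 0.0487 × 0.9459 = 0.23033
  35–39: 5 × 0.0058 × 0.9272 = 0.02689
  40–44: 5 × 0.0002 × 0.9145 = 0.00091
  45–49: 5 × 0.0000 × 0.8995 = 0.00000
Sum = 1.51838
NRR = 0.49020 × 1.51838 = 0.74431

0.744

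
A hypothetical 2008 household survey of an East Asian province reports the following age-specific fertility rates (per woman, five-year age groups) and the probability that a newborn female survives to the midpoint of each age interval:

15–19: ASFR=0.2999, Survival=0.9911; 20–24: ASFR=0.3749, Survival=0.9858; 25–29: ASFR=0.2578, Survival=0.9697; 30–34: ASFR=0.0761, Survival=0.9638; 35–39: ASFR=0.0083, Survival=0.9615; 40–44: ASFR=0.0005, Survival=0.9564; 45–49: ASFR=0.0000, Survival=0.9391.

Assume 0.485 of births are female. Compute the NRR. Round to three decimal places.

Proportion female at birth = 0.485.
Per-age-group product (5 × ASFR × survival probability):
  15–19: 5 × 0.2999 × 0.9911 = 1.48615
  20–24: 5 × 0.3749 × 0.9858 = 1.84788
  25–29: 5 × 0.2578 × 0.9697 = 1.24994
  30–34: 5 × 0.0761 × 0.9638 = 0.36673
  35–39: 5 × 0.0083 × 0.9615 = 0.03990
  40–44: 5 × 0.0005 × 0.9564 = 0.00239
  45–49: 5 × 0.0000 × 0.9391 = 0.00000
Sum = 4.99299
NRR = 0.485 × 4.99299 = 2.42160

2.422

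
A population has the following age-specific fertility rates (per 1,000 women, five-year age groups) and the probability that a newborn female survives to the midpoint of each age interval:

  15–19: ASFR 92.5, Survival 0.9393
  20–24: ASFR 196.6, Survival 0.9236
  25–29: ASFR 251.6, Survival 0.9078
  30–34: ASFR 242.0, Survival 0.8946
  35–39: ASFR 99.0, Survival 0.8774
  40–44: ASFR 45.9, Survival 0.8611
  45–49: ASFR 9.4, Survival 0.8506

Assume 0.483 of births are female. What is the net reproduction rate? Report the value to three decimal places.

2.047

Proportion female at birth = 0.483.
Each age group contributes 5 × ASFR × survival:
  15–19: 5 × 92.5/1000 × 0.9393 = 0.43443
  20–24: 5 × 196.6/1000 × 0.9236 = 0.90790
  25–29: 5 × 251.6/1000 × 0.9078 = 1.14201
  30–34: 5 × 242.0/1000 × 0.8946 = 1.08247
  35–39: 5 × 99.0/1000 × 0.8774 = 0.43431
  40–44: 5 × 45.9/1000 × 0.8611 = 0.19762
  45–49: 5 × 9.4/1000 × 0.8506 = 0.03998
Sum = 4.23872
NRR = 0.483 × 4.23872 = 2.04730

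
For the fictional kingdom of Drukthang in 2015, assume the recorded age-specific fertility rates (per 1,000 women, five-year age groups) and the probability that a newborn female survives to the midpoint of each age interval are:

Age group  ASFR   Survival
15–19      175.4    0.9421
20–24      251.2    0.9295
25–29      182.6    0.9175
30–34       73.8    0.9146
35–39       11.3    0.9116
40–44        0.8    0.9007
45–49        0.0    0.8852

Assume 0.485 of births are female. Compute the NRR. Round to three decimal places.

1.564

Proportion female at birth = 0.485.
Each age group contributes 5 × ASFR × survival:
  15–19: 5 × 175.4/1000 × 0.9421 = 0.82622
  20–24: 5 × 251.2/1000 × 0.9295 = 1.16745
  25–29: 5 × 182.6/1000 × 0.9175 = 0.83768
  30–34: 5 × 73.8/1000 × 0.9146 = 0.33749
  35–39: 5 × 11.3/1000 × 0.9116 = 0.05151
  40–44: 5 × 0.8/1000 × 0.9007 = 0.00360
  45–49: 5 × 0.0/1000 × 0.8852 = 0.00000
Sum = 3.22395
NRR = 0.485 × 3.22395 = 1.56362
An NRR exceeding 1 indicates intrinsic growth under these rates.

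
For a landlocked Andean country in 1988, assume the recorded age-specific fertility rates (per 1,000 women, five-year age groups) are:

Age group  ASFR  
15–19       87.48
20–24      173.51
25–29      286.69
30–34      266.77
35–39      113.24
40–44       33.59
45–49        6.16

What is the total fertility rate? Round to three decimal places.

4.837

Sum of ASFRs = 87.48 + 173.51 + 286.69 + 266.77 + 113.24 + 33.59 + 6.16 = 967.44
TFR = 5 × 967.44 / 1000 = 4.8372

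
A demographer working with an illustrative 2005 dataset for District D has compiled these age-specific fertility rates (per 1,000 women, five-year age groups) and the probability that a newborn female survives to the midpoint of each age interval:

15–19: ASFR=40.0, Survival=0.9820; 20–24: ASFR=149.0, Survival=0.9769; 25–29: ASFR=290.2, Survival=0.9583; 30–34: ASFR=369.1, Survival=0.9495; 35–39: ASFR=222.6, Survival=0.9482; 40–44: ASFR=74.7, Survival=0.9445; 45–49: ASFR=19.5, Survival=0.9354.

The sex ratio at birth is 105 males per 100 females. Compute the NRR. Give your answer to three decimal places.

Proportion female at birth = 100 / (100 + 105) = 0.48780.
Per-age-group product (5 × ASFR × survival probability):
  15–19: 5 × 40.0/1000 × 0.9820 = 0.19640
  20–24: 5 × 149.0/1000 × 0.9769 = 0.72779
  25–29: 5 × 290.2/1000 × 0.9583 = 1.39049
  30–34: 5 × 369.1/1000 × 0.9495 = 1.75230
  35–39: 5 × 222.6/1000 × 0.9482 = 1.05535
  40–44: 5 × 74.7/1000 × 0.9445 = 0.35277
  45–49: 5 × 19.5/1000 × 0.9354 = 0.09120
Sum = 5.56630
NRR = 0.48780 × 5.56630 = 2.71524

2.715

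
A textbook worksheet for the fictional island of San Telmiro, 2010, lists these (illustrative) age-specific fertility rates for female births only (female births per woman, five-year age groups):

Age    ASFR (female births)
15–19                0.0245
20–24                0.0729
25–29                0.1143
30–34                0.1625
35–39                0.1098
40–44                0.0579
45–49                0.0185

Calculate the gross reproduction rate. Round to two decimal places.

Sum of female ASFRs = 0.0245 + 0.0729 + 0.1143 + 0.1625 + 0.1098 + 0.0579 + 0.0185 = 0.5604
GRR = 5 × 0.5604 = 2.802

2.80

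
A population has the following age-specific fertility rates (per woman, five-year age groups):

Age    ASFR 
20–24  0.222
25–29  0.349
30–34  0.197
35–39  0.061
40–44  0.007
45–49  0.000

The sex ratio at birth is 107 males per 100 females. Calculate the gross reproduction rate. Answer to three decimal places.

Proportion female at birth = 100 / (100 + 107) = 0.48309.
Sum of ASFRs = 0.222 + 0.349 + 0.197 + 0.061 + 0.007 + 0.000 = 0.836
TFR = 5 × 0.836 = 4.18
GRR = 0.48309 × 4.18 = 2.01932

2.019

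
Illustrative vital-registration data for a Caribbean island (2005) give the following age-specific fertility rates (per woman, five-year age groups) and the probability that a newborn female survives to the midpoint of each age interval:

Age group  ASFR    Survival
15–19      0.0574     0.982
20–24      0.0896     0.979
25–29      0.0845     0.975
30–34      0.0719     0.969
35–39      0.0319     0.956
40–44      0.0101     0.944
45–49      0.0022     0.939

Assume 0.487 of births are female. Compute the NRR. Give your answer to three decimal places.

Proportion female at birth = 0.487.
Weighting each age-specific rate by interval width and survival:
  15–19: 5 × 0.0574 × 0.982 = 0.28183
  20–24: 5 × 0.0896 × 0.979 = 0.43859
  25–29: 5 × 0.0845 × 0.975 = 0.41194
  30–34: 5 × 0.0719 × 0.969 = 0.34836
  35–39: 5 × 0.0319 × 0.956 = 0.15248
  40–44: 5 × 0.0101 × 0.944 = 0.04767
  45–49: 5 × 0.0022 × 0.939 = 0.01033
Sum = 1.69120
NRR = 0.487 × 1.69120 = 0.82361
NRR < 1, so the cohort does not fully replace itself.

0.824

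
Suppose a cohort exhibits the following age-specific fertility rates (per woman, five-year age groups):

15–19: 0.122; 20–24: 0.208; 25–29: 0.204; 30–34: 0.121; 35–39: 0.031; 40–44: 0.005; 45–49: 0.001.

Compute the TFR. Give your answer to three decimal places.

3.460

Sum of ASFRs = 0.122 + 0.208 + 0.204 + 0.121 + 0.031 + 0.005 + 0.001 = 0.692
TFR = 5 × 0.692 = 3.46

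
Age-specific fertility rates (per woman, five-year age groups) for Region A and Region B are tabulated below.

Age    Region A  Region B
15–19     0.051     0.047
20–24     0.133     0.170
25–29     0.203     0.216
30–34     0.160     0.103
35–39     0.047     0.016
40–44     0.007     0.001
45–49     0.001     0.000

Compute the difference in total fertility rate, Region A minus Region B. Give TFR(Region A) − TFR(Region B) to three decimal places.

Region A:
  Sum of ASFRs = 0.051 + 0.133 + 0.203 + 0.160 + 0.047 + 0.007 + 0.001 = 0.602
  TFR = 5 × 0.602 = 3.01
Region B:
  Sum of ASFRs = 0.047 + 0.170 + 0.216 + 0.103 + 0.016 + 0.001 + 0.000 = 0.553
  TFR = 5 × 0.553 = 2.765
Difference = 3.01 − 2.765 = 0.245

0.245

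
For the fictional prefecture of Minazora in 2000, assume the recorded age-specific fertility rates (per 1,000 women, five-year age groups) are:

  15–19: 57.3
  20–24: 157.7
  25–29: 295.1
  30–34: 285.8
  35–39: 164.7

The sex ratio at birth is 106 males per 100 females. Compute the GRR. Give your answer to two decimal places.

Proportion female at birth = 100 / (100 + 106) = 0.48544.
Sum of ASFRs = 57.3 + 157.7 + 295.1 + 285.8 + 164.7 = 960.6
TFR = 5 × 960.6 / 1000 = 4.803
GRR = 0.48544 × 4.803 = 2.33157

2.33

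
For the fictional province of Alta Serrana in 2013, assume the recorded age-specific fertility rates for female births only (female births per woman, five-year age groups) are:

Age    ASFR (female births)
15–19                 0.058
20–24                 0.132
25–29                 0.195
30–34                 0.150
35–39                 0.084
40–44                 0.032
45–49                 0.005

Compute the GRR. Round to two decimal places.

3.28

Sum of female ASFRs = 0.058 + 0.132 + 0.195 + 0.150 + 0.084 + 0.032 + 0.005 = 0.656
GRR = 5 × 0.656 = 3.28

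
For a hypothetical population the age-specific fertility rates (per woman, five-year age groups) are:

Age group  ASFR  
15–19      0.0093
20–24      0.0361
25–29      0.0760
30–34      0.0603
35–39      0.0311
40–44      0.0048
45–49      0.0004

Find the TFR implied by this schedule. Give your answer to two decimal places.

Sum of ASFRs = 0.0093 + 0.0361 + 0.0760 + 0.0603 + 0.0311 + 0.0048 + 0.0004 = 0.2180
TFR = 5 × 0.2180 = 1.09

1.09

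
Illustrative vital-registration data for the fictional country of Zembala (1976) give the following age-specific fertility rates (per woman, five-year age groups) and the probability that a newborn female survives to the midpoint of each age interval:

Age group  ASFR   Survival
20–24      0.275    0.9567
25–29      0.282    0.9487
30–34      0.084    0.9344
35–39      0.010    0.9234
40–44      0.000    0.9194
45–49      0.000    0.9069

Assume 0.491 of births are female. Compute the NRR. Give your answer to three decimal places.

Proportion female at birth = 0.491.
Weighting each age-specific rate by interval width and survival:
  20–24: 5 × 0.275 × 0.9567 = 1.31546
  25–29: 5 × 0.282 × 0.9487 = 1.33767
  30–34: 5 × 0.084 × 0.9344 = 0.39245
  35–39: 5 × 0.010 × 0.9234 = 0.04617
  40–44: 5 × 0.000 × 0.9194 = 0.00000
  45–49: 5 × 0.000 × 0.9069 = 0.00000
Sum = 3.09175
NRR = 0.491 × 3.09175 = 1.51805

1.518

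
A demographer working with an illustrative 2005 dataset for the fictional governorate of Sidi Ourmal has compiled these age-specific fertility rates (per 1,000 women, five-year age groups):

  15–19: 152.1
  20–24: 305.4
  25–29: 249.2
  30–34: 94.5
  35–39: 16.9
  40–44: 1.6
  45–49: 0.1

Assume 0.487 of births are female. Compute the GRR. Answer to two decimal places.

Proportion female at birth = 0.487.
Sum of ASFRs = 152.1 + 305.4 + 249.2 + 94.5 + 16.9 + 1.6 + 0.1 = 819.8
TFR = 5 × 819.8 / 1000 = 4.099
GRR = 0.487 × 4.099 = 1.99621

2.00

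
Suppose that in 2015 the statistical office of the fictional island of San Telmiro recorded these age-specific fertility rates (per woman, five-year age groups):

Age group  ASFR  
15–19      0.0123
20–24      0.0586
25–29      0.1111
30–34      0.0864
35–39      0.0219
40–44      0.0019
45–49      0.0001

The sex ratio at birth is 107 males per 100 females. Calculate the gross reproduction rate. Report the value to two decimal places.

0.71

Proportion female at birth = 100 / (100 + 107) = 0.48309.
Sum of ASFRs = 0.0123 + 0.0586 + 0.1111 + 0.0864 + 0.0219 + 0.0019 + 0.0001 = 0.2923
TFR = 5 × 0.2923 = 1.4615
GRR = 0.48309 × 1.4615 = 0.70604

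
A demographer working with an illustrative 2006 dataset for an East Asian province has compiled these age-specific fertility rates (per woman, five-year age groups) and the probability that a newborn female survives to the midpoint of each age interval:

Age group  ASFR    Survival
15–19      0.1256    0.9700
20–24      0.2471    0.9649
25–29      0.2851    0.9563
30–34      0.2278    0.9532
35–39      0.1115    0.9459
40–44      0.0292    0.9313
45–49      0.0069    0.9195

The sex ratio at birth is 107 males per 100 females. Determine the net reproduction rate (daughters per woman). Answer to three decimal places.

2.389

Proportion female at birth = 100 / (100 + 107) = 0.48309.
Per-age-group product (5 × ASFR × survival probability):
  15–19: 5 × 0.1256 × 0.9700 = 0.60916
  20–24: 5 × 0.2471 × 0.9649 = 1.19213
  25–29: 5 × 0.2851 × 0.9563 = 1.36321
  30–34: 5 × 0.2278 × 0.9532 = 1.08569
  35–39: 5 × 0.1115 × 0.9459 = 0.52734
  40–44: 5 × 0.0292 × 0.9313 = 0.13597
  45–49: 5 × 0.0069 × 0.9195 = 0.03172
Sum = 4.94522
NRR = 0.48309 × 4.94522 = 2.38899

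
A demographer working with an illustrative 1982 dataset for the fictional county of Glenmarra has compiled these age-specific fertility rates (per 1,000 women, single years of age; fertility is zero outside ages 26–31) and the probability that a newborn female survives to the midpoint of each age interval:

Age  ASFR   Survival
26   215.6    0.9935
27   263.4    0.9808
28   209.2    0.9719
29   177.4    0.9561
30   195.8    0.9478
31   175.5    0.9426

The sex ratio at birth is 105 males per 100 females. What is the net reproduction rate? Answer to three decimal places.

Proportion female at birth = 100 / (100 + 105) = 0.48780.
Survival-weighted fertility by age (1·fₓ·Sₓ):
  26: 1 × 215.6/1000 × 0.9935 = 0.21420
  27: 1 × 263.4/1000 × 0.9808 = 0.25834
  28: 1 × 209.2/1000 × 0.9719 = 0.20332
  29: 1 × 177.4/1000 × 0.9561 = 0.16961
  30: 1 × 195.8/1000 × 0.9478 = 0.18558
  31: 1 × 175.5/1000 × 0.9426 = 0.16543
Sum = 1.19648
NRR = 0.48780 × 1.19648 = 0.58364

0.584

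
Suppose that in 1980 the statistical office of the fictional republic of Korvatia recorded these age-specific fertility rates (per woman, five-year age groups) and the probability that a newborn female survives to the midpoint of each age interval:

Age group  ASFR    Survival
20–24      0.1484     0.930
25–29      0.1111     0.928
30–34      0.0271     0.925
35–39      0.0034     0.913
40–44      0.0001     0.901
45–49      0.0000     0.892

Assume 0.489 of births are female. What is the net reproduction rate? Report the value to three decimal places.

0.659

Proportion female at birth = 0.489.
Per-age-group product (5 × ASFR × survival probability):
  20–24: 5 × 0.1484 × 0.930 = 0.69006
  25–29: 5 × 0.1111 × 0.928 = 0.51550
  30–34: 5 × 0.0271 × 0.925 = 0.12534
  35–39: 5 × 0.0034 × 0.913 = 0.01552
  40–44: 5 × 0.0001 × 0.901 = 0.00045
  45–49: 5 × 0.0000 × 0.892 = 0.00000
Sum = 1.34687
NRR = 0.489 × 1.34687 = 0.65862
An NRR under 1 implies long-run decline under these rates.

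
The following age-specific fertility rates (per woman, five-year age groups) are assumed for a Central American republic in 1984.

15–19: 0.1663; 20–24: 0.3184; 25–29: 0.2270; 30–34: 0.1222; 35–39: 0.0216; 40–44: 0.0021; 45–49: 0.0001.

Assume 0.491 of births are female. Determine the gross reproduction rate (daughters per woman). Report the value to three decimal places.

Proportion female at birth = 0.491.
Sum of ASFRs = 0.1663 + 0.3184 + 0.2270 + 0.1222 + 0.0216 + 0.0021 + 0.0001 = 0.8577
TFR = 5 × 0.8577 = 4.2885
GRR = 0.491 × 4.2885 = 2.10565

2.106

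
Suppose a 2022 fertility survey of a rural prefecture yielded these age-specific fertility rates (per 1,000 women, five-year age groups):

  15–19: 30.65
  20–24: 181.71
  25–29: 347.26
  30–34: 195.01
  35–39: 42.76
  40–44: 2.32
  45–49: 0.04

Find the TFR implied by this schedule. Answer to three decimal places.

Sum of ASFRs = 30.65 + 181.71 + 347.26 + 195.01 + 42.76 + 2.32 + 0.04 = 799.75
TFR = 5 × 799.75 / 1000 = 3.99875

3.999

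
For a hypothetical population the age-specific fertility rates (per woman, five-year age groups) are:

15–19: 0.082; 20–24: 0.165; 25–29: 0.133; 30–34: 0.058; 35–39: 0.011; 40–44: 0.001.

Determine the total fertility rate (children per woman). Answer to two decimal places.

2.25

Sum of ASFRs = 0.082 + 0.165 + 0.133 + 0.058 + 0.011 + 0.001 = 0.450
TFR = 5 × 0.450 = 2.25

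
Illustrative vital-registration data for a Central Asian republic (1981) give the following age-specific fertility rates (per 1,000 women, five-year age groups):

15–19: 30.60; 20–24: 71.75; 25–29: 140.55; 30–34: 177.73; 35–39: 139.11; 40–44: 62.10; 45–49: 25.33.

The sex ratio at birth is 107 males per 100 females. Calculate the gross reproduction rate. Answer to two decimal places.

1.56

Proportion female at birth = 100 / (100 + 107) = 0.48309.
Sum of ASFRs = 30.60 + 71.75 + 140.55 + 177.73 + 139.11 + 62.10 + 25.33 = 647.17
TFR = 5 × 647.17 / 1000 = 3.23585
GRR = 0.48309 × 3.23585 = 1.56321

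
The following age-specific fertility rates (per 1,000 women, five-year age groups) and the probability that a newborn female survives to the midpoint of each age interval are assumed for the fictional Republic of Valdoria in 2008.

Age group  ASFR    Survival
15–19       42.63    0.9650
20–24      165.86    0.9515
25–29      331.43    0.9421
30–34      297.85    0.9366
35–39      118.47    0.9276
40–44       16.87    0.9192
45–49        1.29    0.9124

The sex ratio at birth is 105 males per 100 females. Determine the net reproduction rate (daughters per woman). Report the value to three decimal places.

2.236

Proportion female at birth = 100 / (100 + 105) = 0.48780.
Survival-weighted fertility by age (5·fₓ·Sₓ):
  15–19: 5 × 42.63/1000 × 0.9650 = 0.20569
  20–24: 5 × 165.86/1000 × 0.9515 = 0.78908
  25–29: 5 × 331.43/1000 × 0.9421 = 1.56120
  30–34: 5 × 297.85/1000 × 0.9366 = 1.39483
  35–39: 5 × 118.47/1000 × 0.9276 = 0.54946
  40–44: 5 × 16.87/1000 × 0.9192 = 0.07753
  45–49: 5 × 1.29/1000 × 0.9124 = 0.00588
Sum = 4.58367
NRR = 0.48780 × 4.58367 = 2.23591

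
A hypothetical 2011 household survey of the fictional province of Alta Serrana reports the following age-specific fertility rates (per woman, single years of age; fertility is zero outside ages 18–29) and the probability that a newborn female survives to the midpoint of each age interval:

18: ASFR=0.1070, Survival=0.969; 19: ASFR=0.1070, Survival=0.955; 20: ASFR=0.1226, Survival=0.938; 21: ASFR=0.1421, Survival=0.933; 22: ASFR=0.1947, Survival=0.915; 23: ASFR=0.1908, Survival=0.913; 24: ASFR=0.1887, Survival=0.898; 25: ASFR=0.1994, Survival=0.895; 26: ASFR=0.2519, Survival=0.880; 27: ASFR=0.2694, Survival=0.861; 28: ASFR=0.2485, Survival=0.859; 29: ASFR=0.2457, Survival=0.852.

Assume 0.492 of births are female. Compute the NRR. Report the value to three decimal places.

0.999

Proportion female at birth = 0.492.
Survival-weighted fertility by age (1·fₓ·Sₓ):
  18: 1 × 0.1070 × 0.969 = 0.10368
  19: 1 × 0.1070 × 0.955 = 0.10219
  20: 1 × 0.1226 × 0.938 = 0.11500
  21: 1 × 0.1421 × 0.933 = 0.13258
  22: 1 × 0.1947 × 0.915 = 0.17815
  23: 1 × 0.1908 × 0.913 = 0.17420
  24: 1 × 0.1887 × 0.898 = 0.16945
  25: 1 × 0.1994 × 0.895 = 0.17846
  26: 1 × 0.2519 × 0.880 = 0.22167
  27: 1 × 0.2694 × 0.861 = 0.23195
  28: 1 × 0.2485 × 0.859 = 0.21346
  29: 1 × 0.2457 × 0.852 = 0.20934
Sum = 2.03013
NRR = 0.492 × 2.03013 = 0.99882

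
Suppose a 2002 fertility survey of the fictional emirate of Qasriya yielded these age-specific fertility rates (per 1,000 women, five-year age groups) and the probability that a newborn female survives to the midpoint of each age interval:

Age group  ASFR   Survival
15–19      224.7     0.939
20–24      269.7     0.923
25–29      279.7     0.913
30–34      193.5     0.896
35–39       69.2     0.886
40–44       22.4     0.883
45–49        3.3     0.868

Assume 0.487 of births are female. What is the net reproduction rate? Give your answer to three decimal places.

2.368

Proportion female at birth = 0.487.
Weighting each age-specific rate by interval width and survival:
  15–19: 5 × 224.7/1000 × 0.939 = 1.05497
  20–24: 5 × 269.7/1000 × 0.923 = 1.24467
  25–29: 5 × 279.7/1000 × 0.913 = 1.27683
  30–34: 5 × 193.5/1000 × 0.896 = 0.86688
  35–39: 5 × 69.2/1000 × 0.886 = 0.30656
  40–44: 5 × 22.4/1000 × 0.883 = 0.09890
  45–49: 5 × 3.3/1000 × 0.868 = 0.01432
Sum = 4.86313
NRR = 0.487 × 4.86313 = 2.36834
With NRR above 1 the population is above replacement fertility.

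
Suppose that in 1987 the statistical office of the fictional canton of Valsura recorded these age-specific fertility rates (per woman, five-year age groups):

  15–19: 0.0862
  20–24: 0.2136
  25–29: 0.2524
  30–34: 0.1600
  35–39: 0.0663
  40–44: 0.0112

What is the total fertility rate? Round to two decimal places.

Sum of ASFRs = 0.0862 + 0.2136 + 0.2524 + 0.1600 + 0.0663 + 0.0112 = 0.7897
TFR = 5 × 0.7897 = 3.9485

3.95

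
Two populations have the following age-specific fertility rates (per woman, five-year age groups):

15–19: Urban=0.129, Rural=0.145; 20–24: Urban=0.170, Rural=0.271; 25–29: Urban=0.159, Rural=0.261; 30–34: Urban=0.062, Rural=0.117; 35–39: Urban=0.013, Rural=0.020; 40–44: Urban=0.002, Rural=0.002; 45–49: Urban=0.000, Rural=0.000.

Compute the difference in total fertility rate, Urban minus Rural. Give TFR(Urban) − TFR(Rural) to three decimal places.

-1.405

Urban:
  Sum of ASFRs = 0.129 + 0.170 + 0.159 + 0.062 + 0.013 + 0.002 + 0.000 = 0.535
  TFR = 5 × 0.535 = 2.675
Rural:
  Sum of ASFRs = 0.145 + 0.271 + 0.261 + 0.117 + 0.020 + 0.002 + 0.000 = 0.816
  TFR = 5 × 0.816 = 4.08
Difference = 2.675 − 4.08 = -1.405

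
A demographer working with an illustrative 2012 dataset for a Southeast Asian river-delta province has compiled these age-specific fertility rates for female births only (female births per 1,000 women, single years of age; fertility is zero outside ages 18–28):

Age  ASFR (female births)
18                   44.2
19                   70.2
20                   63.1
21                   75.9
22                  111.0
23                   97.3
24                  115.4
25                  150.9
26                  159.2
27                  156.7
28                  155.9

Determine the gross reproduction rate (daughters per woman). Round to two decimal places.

1.20

Sum of female ASFRs = 44.2 + 70.2 + 63.1 + 75.9 + 111.0 + 97.3 + 115.4 + 150.9 + 159.2 + 156.7 + 155.9 = 1199.8
GRR = 1199.8 / 1000 = 1.1998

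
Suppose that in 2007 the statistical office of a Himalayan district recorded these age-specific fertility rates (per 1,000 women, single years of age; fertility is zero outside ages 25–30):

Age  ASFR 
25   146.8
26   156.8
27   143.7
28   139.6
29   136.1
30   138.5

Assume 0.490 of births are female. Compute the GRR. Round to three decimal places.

Proportion female at birth = 0.490.
Sum of ASFRs = 146.8 + 156.8 + 143.7 + 139.6 + 136.1 + 138.5 = 861.5
TFR = 861.5 / 1000 = 0.8615
GRR = 0.490 × 0.8615 = 0.42214

0.422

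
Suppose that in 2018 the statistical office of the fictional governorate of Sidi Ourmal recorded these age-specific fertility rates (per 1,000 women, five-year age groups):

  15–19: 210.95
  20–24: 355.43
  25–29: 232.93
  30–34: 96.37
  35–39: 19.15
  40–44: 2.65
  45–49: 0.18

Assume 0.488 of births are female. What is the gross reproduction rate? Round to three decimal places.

Proportion female at birth = 0.488.
Sum of ASFRs = 210.95 + 355.43 + 232.93 + 96.37 + 19.15 + 2.65 + 0.18 = 917.66
TFR = 5 × 917.66 / 1000 = 4.5883
GRR = 0.488 × 4.5883 = 2.23909

2.239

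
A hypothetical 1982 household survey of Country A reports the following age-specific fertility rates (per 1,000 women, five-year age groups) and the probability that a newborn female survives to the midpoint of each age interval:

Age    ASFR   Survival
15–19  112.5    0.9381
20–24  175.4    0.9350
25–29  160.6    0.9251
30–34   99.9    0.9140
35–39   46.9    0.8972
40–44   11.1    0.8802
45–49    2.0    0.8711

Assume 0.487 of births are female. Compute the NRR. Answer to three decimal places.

Proportion female at birth = 0.487.
Per-age-group product (5 × ASFR × survival probability):
  15–19: 5 × 112.5/1000 × 0.9381 = 0.52768
  20–24: 5 × 175.4/1000 × 0.9350 = 0.82000
  25–29: 5 × 160.6/1000 × 0.9251 = 0.74286
  30–34: 5 × 99.9/1000 × 0.9140 = 0.45654
  35–39: 5 × 46.9/1000 × 0.8972 = 0.21039
  40–44: 5 × 11.1/1000 × 0.8802 = 0.04885
  45–49: 5 × 2.0/1000 × 0.8711 = 0.00871
Sum = 2.81503
NRR = 0.487 × 2.81503 = 1.37092

1.371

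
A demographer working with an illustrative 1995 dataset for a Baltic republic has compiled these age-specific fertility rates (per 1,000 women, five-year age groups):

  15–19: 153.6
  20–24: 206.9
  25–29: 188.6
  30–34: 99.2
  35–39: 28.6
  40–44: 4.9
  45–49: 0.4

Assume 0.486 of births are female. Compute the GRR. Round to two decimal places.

Proportion female at birth = 0.486.
Sum of ASFRs = 153.6 + 206.9 + 188.6 + 99.2 + 28.6 + 4.9 + 0.4 = 682.2
TFR = 5 × 682.2 / 1000 = 3.411
GRR = 0.486 × 3.411 = 1.65775

1.66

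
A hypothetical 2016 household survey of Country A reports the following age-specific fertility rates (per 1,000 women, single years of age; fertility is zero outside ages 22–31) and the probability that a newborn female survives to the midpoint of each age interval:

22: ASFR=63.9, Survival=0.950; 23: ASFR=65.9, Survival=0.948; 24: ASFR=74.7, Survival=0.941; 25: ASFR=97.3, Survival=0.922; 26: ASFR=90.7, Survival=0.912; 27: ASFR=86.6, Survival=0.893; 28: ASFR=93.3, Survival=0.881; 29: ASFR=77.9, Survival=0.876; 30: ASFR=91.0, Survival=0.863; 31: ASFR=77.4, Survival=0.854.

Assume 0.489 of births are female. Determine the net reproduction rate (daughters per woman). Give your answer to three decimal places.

Proportion female at birth = 0.489.
Weighting each age-specific rate by interval width and survival:
  22: 1 × 63.9/1000 × 0.950 = 0.06071
  23: 1 × 65.9/1000 × 0.948 = 0.06247
  24: 1 × 74.7/1000 × 0.941 = 0.07029
  25: 1 × 97.3/1000 × 0.922 = 0.08971
  26: 1 × 90.7/1000 × 0.912 = 0.08272
  27: 1 × 86.6/1000 × 0.893 = 0.07733
  28: 1 × 93.3/1000 × 0.881 = 0.08220
  29: 1 × 77.9/1000 × 0.876 = 0.06824
  30: 1 × 91.0/1000 × 0.863 = 0.07853
  31: 1 × 77.4/1000 × 0.854 = 0.06610
Sum = 0.73830
NRR = 0.489 × 0.73830 = 0.36103

0.361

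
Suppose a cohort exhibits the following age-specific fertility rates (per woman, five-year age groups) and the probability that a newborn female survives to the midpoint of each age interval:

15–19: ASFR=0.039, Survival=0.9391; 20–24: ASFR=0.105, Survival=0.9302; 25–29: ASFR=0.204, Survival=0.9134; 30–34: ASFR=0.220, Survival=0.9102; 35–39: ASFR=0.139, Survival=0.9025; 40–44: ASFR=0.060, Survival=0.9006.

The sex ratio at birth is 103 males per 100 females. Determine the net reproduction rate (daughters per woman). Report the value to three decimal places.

1.725

Proportion female at birth = 100 / (100 + 103) = 0.49261.
Weighting each age-specific rate by interval width and survival:
  15–19: 5 × 0.039 × 0.9391 = 0.18312
  20–24: 5 × 0.105 × 0.9302 = 0.48836
  25–29: 5 × 0.204 × 0.9134 = 0.93167
  30–34: 5 × 0.220 × 0.9102 = 1.00122
  35–39: 5 × 0.139 × 0.9025 = 0.62724
  40–44: 5 × 0.060 × 0.9006 = 0.27018
Sum = 3.50179
NRR = 0.49261 × 3.50179 = 1.72502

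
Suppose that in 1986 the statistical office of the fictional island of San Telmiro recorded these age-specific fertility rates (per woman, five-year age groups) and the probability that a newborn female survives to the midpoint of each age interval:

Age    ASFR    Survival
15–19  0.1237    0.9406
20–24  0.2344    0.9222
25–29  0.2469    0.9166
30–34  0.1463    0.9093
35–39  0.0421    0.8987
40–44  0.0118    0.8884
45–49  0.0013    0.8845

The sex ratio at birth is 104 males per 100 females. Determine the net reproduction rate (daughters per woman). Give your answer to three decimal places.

1.817

Proportion female at birth = 100 / (100 + 104) = 0.49020.
Per-age-group product (5 × ASFR × survival probability):
  15–19: 5 × 0.1237 × 0.9406 = 0.58176
  20–24: 5 × 0.2344 × 0.9222 = 1.08082
  25–29: 5 × 0.2469 × 0.9166 = 1.13154
  30–34: 5 × 0.1463 × 0.9093 = 0.66515
  35–39: 5 × 0.0421 × 0.8987 = 0.18918
  40–44: 5 × 0.0118 × 0.8884 = 0.05242
  45–49: 5 × 0.0013 × 0.8845 = 0.00575
Sum = 3.70662
NRR = 0.49020 × 3.70662 = 1.81699
With NRR above 1 the population is above replacement fertility.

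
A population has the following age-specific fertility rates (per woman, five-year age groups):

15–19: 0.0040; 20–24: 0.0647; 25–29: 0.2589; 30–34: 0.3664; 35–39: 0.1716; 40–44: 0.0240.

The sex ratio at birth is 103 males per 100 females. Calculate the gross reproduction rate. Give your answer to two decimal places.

2.19

Proportion female at birth = 100 / (100 + 103) = 0.49261.
Sum of ASFRs = 0.0040 + 0.0647 + 0.2589 + 0.3664 + 0.1716 + 0.0240 = 0.8896
TFR = 5 × 0.8896 = 4.448
GRR = 0.49261 × 4.448 = 2.19113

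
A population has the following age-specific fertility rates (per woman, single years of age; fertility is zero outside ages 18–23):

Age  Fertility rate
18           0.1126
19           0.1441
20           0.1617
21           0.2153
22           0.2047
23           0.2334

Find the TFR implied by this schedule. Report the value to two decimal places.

Sum of ASFRs = 0.1126 + 0.1441 + 0.1617 + 0.2153 + 0.2047 + 0.2334 = 1.0718
TFR = 1.0718

1.07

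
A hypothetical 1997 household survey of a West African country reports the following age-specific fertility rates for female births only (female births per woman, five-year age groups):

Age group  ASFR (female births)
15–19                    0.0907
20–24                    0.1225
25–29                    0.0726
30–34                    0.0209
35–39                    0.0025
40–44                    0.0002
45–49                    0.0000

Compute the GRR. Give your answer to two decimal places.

1.55

Sum of female ASFRs = 0.0907 + 0.1225 + 0.0726 + 0.0209 + 0.0025 + 0.0002 + 0.0000 = 0.3094
GRR = 5 × 0.3094 = 1.547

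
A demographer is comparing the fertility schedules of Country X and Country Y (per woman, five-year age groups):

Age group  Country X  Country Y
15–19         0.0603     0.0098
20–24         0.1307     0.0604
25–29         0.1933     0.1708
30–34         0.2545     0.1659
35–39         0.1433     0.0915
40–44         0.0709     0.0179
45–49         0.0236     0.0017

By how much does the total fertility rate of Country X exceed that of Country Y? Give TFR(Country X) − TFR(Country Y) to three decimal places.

Country X:
  Sum of ASFRs = 0.0603 + 0.1307 + 0.1933 + 0.2545 + 0.1433 + 0.0709 + 0.0236 = 0.8766
  TFR = 5 × 0.8766 = 4.383
Country Y:
  Sum of ASFRs = 0.0098 + 0.0604 + 0.1708 + 0.1659 + 0.0915 + 0.0179 + 0.0017 = 0.5180
  TFR = 5 × 0.5180 = 2.59
Difference = 4.383 − 2.59 = 1.793

1.793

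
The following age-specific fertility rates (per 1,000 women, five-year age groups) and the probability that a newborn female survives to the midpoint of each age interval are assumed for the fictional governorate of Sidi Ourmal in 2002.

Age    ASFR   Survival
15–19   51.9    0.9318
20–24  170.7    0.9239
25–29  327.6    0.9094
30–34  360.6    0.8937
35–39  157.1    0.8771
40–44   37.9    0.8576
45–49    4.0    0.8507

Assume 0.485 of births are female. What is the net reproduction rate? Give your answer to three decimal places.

2.425

Proportion female at birth = 0.485.
Per-age-group product (5 × ASFR × survival probability):
  15–19: 5 × 51.9/1000 × 0.9318 = 0.24180
  20–24: 5 × 170.7/1000 × 0.9239 = 0.78855
  25–29: 5 × 327.6/1000 × 0.9094 = 1.48960
  30–34: 5 × 360.6/1000 × 0.8937 = 1.61134
  35–39: 5 × 157.1/1000 × 0.8771 = 0.68896
  40–44: 5 × 37.9/1000 × 0.8576 = 0.16252
  45–49: 5 × 4.0/1000 × 0.8507 = 0.01701
Sum = 4.99978
NRR = 0.485 × 4.99978 = 2.42489
With NRR above 1 the population is above replacement fertility.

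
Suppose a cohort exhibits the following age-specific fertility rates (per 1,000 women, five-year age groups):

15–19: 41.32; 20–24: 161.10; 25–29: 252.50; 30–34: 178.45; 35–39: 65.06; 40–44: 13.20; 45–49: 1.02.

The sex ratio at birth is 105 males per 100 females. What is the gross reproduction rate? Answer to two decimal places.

Proportion female at birth = 100 / (100 + 105) = 0.48780.
Sum of ASFRs = 41.32 + 161.10 + 252.50 + 178.45 + 65.06 + 13.20 + 1.02 = 712.65
TFR = 5 × 712.65 / 1000 = 3.56325
GRR = 0.48780 × 3.56325 = 1.73815

1.74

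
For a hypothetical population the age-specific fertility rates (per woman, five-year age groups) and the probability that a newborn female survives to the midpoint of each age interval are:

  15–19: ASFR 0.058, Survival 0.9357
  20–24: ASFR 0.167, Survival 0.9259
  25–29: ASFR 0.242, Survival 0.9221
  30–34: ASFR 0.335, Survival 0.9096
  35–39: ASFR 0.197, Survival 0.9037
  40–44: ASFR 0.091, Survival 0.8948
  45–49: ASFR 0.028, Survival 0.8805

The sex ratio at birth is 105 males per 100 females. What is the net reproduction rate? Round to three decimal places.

2.490

Proportion female at birth = 100 / (100 + 105) = 0.48780.
Survival-weighted fertility by age (5·fₓ·Sₓ):
  15–19: 5 × 0.058 × 0.9357 = 0.27135
  20–24: 5 × 0.167 × 0.9259 = 0.77313
  25–29: 5 × 0.242 × 0.9221 = 1.11574
  30–34: 5 × 0.335 × 0.9096 = 1.52358
  35–39: 5 × 0.197 × 0.9037 = 0.89014
  40–44: 5 × 0.091 × 0.8948 = 0.40713
  45–49: 5 × 0.028 × 0.8805 = 0.12327
Sum = 5.10434
NRR = 0.48780 × 5.10434 = 2.48990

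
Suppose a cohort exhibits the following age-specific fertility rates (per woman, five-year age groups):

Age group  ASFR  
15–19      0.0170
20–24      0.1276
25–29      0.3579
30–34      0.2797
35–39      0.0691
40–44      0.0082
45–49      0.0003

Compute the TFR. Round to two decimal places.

Sum of ASFRs = 0.0170 + 0.1276 + 0.3579 + 0.2797 + 0.0691 + 0.0082 + 0.0003 = 0.8598
TFR = 5 × 0.8598 = 4.299

4.30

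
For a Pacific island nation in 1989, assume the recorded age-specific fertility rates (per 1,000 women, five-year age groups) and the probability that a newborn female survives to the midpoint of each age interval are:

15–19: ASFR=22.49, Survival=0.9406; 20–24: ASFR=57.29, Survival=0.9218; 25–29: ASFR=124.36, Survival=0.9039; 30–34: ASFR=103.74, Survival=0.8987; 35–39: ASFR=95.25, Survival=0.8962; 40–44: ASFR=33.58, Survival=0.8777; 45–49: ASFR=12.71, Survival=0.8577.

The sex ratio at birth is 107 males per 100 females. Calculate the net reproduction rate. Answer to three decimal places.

Proportion female at birth = 100 / (100 + 107) = 0.48309.
Survival-weighted fertility by age (5·fₓ·Sₓ):
  15–19: 5 × 22.49/1000 × 0.9406 = 0.10577
  20–24: 5 × 57.29/1000 × 0.9218 = 0.26405
  25–29: 5 × 124.36/1000 × 0.9039 = 0.56205
  30–34: 5 × 103.74/1000 × 0.8987 = 0.46616
  35–39: 5 × 95.25/1000 × 0.8962 = 0.42682
  40–44: 5 × 33.58/1000 × 0.8777 = 0.14737
  45–49: 5 × 12.71/1000 × 0.8577 = 0.05451
Sum = 2.02673
NRR = 0.48309 × 2.02673 = 0.97909
An NRR under 1 implies long-run decline under these rates.

0.979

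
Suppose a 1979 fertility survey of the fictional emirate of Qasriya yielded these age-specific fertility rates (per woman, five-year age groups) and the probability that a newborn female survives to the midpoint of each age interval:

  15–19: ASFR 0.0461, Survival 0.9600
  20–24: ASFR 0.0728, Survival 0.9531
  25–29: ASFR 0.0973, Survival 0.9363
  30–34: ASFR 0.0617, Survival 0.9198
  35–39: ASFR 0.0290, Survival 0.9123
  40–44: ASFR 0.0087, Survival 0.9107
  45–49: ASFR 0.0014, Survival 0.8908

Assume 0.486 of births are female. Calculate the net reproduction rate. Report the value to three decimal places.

Proportion female at birth = 0.486.
Each age group contributes 5 × ASFR × survival:
  15–19: 5 × 0.0461 × 0.9600 = 0.22128
  20–24: 5 × 0.0728 × 0.9531 = 0.34693
  25–29: 5 × 0.0973 × 0.9363 = 0.45551
  30–34: 5 × 0.0617 × 0.9198 = 0.28376
  35–39: 5 × 0.0290 × 0.9123 = 0.13228
  40–44: 5 × 0.0087 × 0.9107 = 0.03962
  45–49: 5 × 0.0014 × 0.8908 = 0.00624
Sum = 1.48562
NRR = 0.486 × 1.48562 = 0.72201
An NRR under 1 implies long-run decline under these rates.

0.722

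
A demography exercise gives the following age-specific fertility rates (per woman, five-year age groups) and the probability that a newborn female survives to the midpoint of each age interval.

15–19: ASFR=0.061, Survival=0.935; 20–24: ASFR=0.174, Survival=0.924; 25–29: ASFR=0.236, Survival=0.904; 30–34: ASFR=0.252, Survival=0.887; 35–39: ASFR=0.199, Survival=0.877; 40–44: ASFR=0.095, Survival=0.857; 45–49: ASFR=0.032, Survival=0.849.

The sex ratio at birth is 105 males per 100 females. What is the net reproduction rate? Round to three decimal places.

Proportion female at birth = 100 / (100 + 105) = 0.48780.
Weighting each age-specific rate by interval width and survival:
  15–19: 5 × 0.061 × 0.935 = 0.28518
  20–24: 5 × 0.174 × 0.924 = 0.80388
  25–29: 5 × 0.236 × 0.904 = 1.06672
  30–34: 5 × 0.252 × 0.887 = 1.11762
  35–39: 5 × 0.199 × 0.877 = 0.87262
  40–44: 5 × 0.095 × 0.857 = 0.40708
  45–49: 5 × 0.032 × 0.849 = 0.13584
Sum = 4.68894
NRR = 0.48780 × 4.68894 = 2.28726

2.287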